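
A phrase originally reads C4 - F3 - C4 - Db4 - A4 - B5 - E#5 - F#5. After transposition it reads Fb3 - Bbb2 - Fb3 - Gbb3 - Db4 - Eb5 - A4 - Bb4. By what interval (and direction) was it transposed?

From C4 to Fb3 is 5 letter names — a fifth of some quality.
Fb3 to C4 is 8 semitones, which makes it an augmented fifth; the second version is lower, so the direction is down.
Checking another pair — F#5 → Bb4 — gives the same interval.

down an augmented fifth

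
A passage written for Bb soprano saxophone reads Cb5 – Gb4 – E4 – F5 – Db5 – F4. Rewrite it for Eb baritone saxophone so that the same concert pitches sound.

First find concert pitch: the Bb soprano saxophone sounds a major second below written, so Cb5 Gb4 E4 F5 Db5 F4 sounds Bbb4 Fb4 D4 Eb5 Cb5 Eb4.
Then write for Eb baritone saxophone: it sounds a major thirteenth below written, so the part must be a major thirteenth above concert.
Bbb4 → Gb6
Fb4 → Db6
D4 → B5
Eb5 → C7
Cb5 → Ab6
Eb4 → C6

Gb6 Db6 B5 C7 Ab6 C6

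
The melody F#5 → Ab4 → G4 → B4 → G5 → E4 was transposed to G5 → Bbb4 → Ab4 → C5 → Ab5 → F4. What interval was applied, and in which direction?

Take the first pair: F#5 → G5. F to G spans 2 letter names, so the interval is some kind of second.
F#5 to G5 is 1 semitone, which makes it a minor second; the second version is higher, so the direction is up.
Checking another pair — E4 → F4 — gives the same interval.

up a minor second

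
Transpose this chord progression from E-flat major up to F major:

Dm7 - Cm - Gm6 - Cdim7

Em7 Dm Am6 Ddim7

E-flat major up to F major is a major second; each chord root moves by that interval while the quality stays the same.
Dm7: root D up a major second → E, giving Em7.
Cm: root C up a major second → D, giving Dm.
Gm6: root G up a major second → A, giving Am6.
Cdim7: root C up a major second → D, giving Ddim7.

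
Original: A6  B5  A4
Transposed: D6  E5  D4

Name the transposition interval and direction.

down a perfect fifth

Take the first pair: A6 → D6. A to D spans 5 letter names, so the interval is some kind of fifth.
D6 to A6 is 7 semitones, which makes it a perfect fifth; the second version is lower, so the direction is down.
Checking another pair — A4 → D4 — gives the same interval.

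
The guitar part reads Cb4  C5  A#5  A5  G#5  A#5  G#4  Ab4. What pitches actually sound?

Cb3 C4 A#4 A4 G#4 A#4 G#3 Ab3

Written C4 on the guitar sounds as C3, a perfect octave lower; apply that shift to every note.
Cb4 → Cb3
C5 → C4
A#5 → A#4
A5 → A4
G#5 → G#4
A#5 → A#4
G#4 → G#3
Ab4 → Ab3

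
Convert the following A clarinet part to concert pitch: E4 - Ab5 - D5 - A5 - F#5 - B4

C#4 F5 B4 F#5 D#5 G#4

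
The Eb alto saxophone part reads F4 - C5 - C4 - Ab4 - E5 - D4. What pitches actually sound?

Ab3 Eb4 Eb3 Cb4 G4 F3

The Eb alto saxophone sounds a major sixth below written, so transpose each written note down a major sixth.
F4 to Ab3
C5 to Eb4
C4 to Eb3
Ab4 to Cb4
E5 to G4
D4 to F3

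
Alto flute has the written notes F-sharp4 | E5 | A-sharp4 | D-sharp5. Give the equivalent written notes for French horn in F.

First find concert pitch: the alto flute sounds a perfect fourth below written, so F-sharp4 E5 A-sharp4 D-sharp5 sounds C#4 B4 E#4 A#4.
Then write for French horn in F: it sounds a perfect fifth below written, so the part must be a perfect fifth above concert.
C#4 → G#4
B4 → F#5
E#4 → B#4
A#4 → E#5

G#4 F#5 B#4 E#5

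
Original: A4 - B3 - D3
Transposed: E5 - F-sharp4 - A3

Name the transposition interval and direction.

up a perfect fifth

Take the first pair: A4 → E5. A to E spans 5 letter names, so the interval is some kind of fifth.
A4 to E5 is 7 semitones, which makes it a perfect fifth; the second version is higher, so the direction is up.
Checking another pair — D3 → A3 — gives the same interval.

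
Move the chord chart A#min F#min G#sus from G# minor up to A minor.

Bmin Gmin Asus

G# minor up to A minor is a minor second; each chord root moves by that interval while the quality stays the same.
A#min: root A# up a minor second → B, giving Bmin.
F#min: root F# up a minor second → G, giving Gmin.
G#sus: root G# up a minor second → A, giving Asus.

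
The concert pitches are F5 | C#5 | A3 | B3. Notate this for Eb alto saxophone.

Written C4 sounds as Eb3 on the Eb alto saxophone, so concert pitches are written a major sixth up.
F5 -> D6
C#5 -> A#5
A3 -> F#4
B3 -> G#4

D6 A#5 F#4 G#4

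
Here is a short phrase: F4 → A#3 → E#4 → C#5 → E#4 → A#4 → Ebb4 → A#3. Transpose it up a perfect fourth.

Bb4 D#4 A#4 F#5 A#4 D#5 Abb4 D#4

F4 becomes Bb4
A#3 becomes D#4
E#4 becomes A#4
C#5 becomes F#5
E#4 becomes A#4
A#4 becomes D#5
Ebb4 becomes Abb4
A#3 becomes D#4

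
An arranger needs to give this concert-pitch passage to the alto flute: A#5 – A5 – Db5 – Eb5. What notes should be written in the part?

The alto flute sounds a perfect fourth below written, so the written part must be a perfect fourth above concert — transpose each note up.
A#5 -> D#6
A5 -> D6
Db5 -> Gb5
Eb5 -> Ab5

D#6 D6 Gb5 Ab5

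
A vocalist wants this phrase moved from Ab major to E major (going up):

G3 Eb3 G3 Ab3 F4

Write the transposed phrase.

D#4 B3 D#4 E4 C#5

Ab major to E major up is an augmented fifth, so every note moves up by that interval.
G3 gives D#4
Eb3 gives B3
G3 gives D#4
Ab3 gives E4
F4 gives C#5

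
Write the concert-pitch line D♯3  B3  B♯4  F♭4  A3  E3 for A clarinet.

F#3 D4 D#5 Abb4 C4 G3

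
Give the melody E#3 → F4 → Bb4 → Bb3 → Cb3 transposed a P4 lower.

E#3 to B#2
F4 to C4
Bb4 to F4
Bb3 to F3
Cb3 to Gb2

B#2 C4 F4 F3 Gb2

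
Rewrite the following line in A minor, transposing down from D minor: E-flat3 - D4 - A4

Bb2 A3 E4

From D down to A is a perfect fourth; apply that to each pitch.
Eb3 gives Bb2
D4 gives A3
A4 gives E4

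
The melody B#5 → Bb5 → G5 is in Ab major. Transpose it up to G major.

A##6 A6 F#6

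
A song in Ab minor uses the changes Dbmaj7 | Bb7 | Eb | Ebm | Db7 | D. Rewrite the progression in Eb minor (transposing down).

Abmaj7 F7 Bb Bbm Ab7 A

Ab minor down to Eb minor is a perfect fourth; each chord root moves by that interval while the quality stays the same.
Dbmaj7: root Db down a perfect fourth → Ab, giving Abmaj7.
Bb7: root Bb down a perfect fourth → F, giving F7.
Eb: root Eb down a perfect fourth → Bb, giving Bb.
Ebm: root Eb down a perfect fourth → Bb, giving Bbm.
Db7: root Db down a perfect fourth → Ab, giving Ab7.
D: root D down a perfect fourth → A, giving A.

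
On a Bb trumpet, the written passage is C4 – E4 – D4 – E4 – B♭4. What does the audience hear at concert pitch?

Bb3 D4 C4 D4 Ab4

Written C4 on the Bb trumpet sounds as Bb3, a major second lower; apply that shift to every note.
C4 → Bb3
E4 → D4
D4 → C4
E4 → D4
Bb4 → Ab4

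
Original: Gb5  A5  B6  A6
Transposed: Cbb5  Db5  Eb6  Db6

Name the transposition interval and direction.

down an augmented fifth

Take the first pair: Gb5 → Cbb5. G to C spans 5 letter names, so the interval is some kind of fifth.
Cbb5 to Gb5 is 8 semitones, which makes it an augmented fifth; the second version is lower, so the direction is down.
Checking another pair — A6 → Db6 — gives the same interval.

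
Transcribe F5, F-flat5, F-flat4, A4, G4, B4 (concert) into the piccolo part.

F4 Fb4 Fb3 A3 G3 B3

Written C4 sounds as C5 on the piccolo, so concert pitches are written a perfect octave down.
F5 to F4
Fb5 to Fb4
Fb4 to Fb3
A4 to A3
G4 to G3
B4 to B3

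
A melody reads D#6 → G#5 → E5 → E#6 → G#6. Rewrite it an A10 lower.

D#6 down an augmented tenth is Bb4.
G#5 down an augmented tenth is Eb4.
E5: a tenth down reaches C, and 17 semitones makes it Cb4.
E#6: a tenth down reaches C, and 17 semitones makes it C5.
G#6: a tenth down reaches E, and 17 semitones makes it Eb5.

Bb4 Eb4 Cb4 C5 Eb5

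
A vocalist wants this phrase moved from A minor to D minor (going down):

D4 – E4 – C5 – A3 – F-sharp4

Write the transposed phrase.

A minor to D minor down is a perfect fifth, so every note moves down by that interval.
D4 -> G3
E4 -> A3
C5 -> F4
A3 -> D3
F#4 -> B3

G3 A3 F4 D3 B3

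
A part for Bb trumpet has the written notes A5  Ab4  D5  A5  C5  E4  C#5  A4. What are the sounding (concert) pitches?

G5 Gb4 C5 G5 Bb4 D4 B4 G4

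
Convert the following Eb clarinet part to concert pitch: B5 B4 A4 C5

D6 D5 C5 Eb5

The Eb clarinet sounds a minor third above written, so transpose each written note up a minor third.
B5 to D6
B4 to D5
A4 to C5
C5 to Eb5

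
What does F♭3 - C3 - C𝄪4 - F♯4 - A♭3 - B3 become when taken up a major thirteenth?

Db5 A4 A##5 D#6 F5 G#5

Fb3: a thirteenth up reaches D, and 21 semitones makes it Db5.
A major thirteenth up from C3 gives A4.
C##4: a thirteenth up reaches A, and 21 semitones makes it A##5.
F#4 up a major thirteenth is D#6.
Ab3 up a major thirteenth is F5.
B3: a thirteenth up reaches G, and 21 semitones makes it G#5.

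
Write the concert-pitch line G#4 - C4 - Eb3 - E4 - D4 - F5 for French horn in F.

Written C4 sounds as F3 on the French horn in F, so concert pitches are written a perfect fifth up.
G#4 to D#5
C4 to G4
Eb3 to Bb3
E4 to B4
D4 to A4
F5 to C6

D#5 G4 Bb3 B4 A4 C6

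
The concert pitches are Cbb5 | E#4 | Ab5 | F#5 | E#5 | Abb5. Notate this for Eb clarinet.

Abb4 C##4 F5 D#5 C##5 Fb5

Written C4 sounds as Eb4 on the Eb clarinet, so concert pitches are written a minor third down.
Cbb5 -> Abb4
E#4 -> C##4
Ab5 -> F5
F#5 -> D#5
E#5 -> C##5
Abb5 -> Fb5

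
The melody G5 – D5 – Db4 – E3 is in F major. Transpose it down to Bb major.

C5 G4 Gb3 A2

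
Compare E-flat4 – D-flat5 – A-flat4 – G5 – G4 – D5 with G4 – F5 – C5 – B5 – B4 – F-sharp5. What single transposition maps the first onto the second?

up a major third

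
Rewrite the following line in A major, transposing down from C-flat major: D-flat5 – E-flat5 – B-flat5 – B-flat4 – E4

From C-flat down to A is a diminished third; apply that to each pitch.
Db5 becomes B4
Eb5 becomes C#5
Bb5 becomes G#5
Bb4 becomes G#4
E4 becomes C##4

B4 C#5 G#5 G#4 C##4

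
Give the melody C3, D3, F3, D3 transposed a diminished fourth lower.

G#2 A#2 C#3 A#2

C3 → G#2
D3 → A#2
F3 → C#3
D3 → A#2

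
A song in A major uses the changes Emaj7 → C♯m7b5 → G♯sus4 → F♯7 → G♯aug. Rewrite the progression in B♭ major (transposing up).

Fmaj7 Dm7b5 Asus4 G7 Aaug

A major up to B♭ major is a minor second; each chord root moves by that interval while the quality stays the same.
Emaj7: root E up a minor second → F, giving Fmaj7.
C♯m7b5: root C♯ up a minor second → D, giving Dm7b5.
G♯sus4: root G♯ up a minor second → A, giving Asus4.
F♯7: root F♯ up a minor second → G, giving G7.
G♯aug: root G♯ up a minor second → A, giving Aaug.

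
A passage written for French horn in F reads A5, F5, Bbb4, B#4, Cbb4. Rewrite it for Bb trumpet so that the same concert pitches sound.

E5 C5 Fb4 F##4 Gbb3

First find concert pitch: the French horn in F sounds a perfect fifth below written, so A5 F5 Bbb4 B#4 Cbb4 sounds D5 Bb4 Ebb4 E#4 Fbb3.
Then write for Bb trumpet: it sounds a major second below written, so the part must be a major second above concert.
D5 → E5
Bb4 → C5
Ebb4 → Fb4
E#4 → F##4
Fbb3 → Gbb3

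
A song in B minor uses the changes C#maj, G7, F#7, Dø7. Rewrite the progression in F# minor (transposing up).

G#maj D7 C#7 Aø7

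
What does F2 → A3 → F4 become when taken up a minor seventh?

Eb3 G4 Eb5

A minor seventh up from F2 gives Eb3.
A3 up a minor seventh is G4.
F4: a seventh up reaches E, and 10 semitones makes it Eb5.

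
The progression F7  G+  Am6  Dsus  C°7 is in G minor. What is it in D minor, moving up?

G minor up to D minor is a perfect fifth; each chord root moves by that interval while the quality stays the same.
F7: root F up a perfect fifth → C, giving C7.
G+: root G up a perfect fifth → D, giving D+.
Am6: root A up a perfect fifth → E, giving Em6.
Dsus: root D up a perfect fifth → A, giving Asus.
C°7: root C up a perfect fifth → G, giving G°7.

C7 D+ Em6 Asus G°7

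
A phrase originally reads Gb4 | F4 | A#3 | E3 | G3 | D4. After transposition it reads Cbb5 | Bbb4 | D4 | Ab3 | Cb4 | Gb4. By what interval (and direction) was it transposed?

up a diminished fourth

From Gb4 to Cbb5 is 4 letter names — a fourth of some quality.
Gb4 to Cbb5 is 4 semitones, which makes it a diminished fourth; the second version is higher, so the direction is up.
Checking another pair — D4 → Gb4 — gives the same interval.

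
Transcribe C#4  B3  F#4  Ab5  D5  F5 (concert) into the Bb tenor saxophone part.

D#5 C#5 G#5 Bb6 E6 G6

Written C4 sounds as Bb2 on the Bb tenor saxophone, so concert pitches are written a major ninth up.
C#4 -> D#5
B3 -> C#5
F#4 -> G#5
Ab5 -> Bb6
D5 -> E6
F5 -> G6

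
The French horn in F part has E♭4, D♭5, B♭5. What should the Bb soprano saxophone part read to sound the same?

Bb3 Ab4 F5

First find concert pitch: the French horn in F sounds a perfect fifth below written, so E♭4 D♭5 B♭5 sounds Ab3 Gb4 Eb5.
Then write for Bb soprano saxophone: it sounds a major second below written, so the part must be a major second above concert.
Ab3 → Bb3
Gb4 → Ab4
Eb5 → F5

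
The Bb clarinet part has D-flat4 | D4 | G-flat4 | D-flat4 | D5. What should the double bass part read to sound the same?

Cb5 C5 Fb5 Cb5 C6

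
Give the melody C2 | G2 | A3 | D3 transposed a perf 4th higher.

F2 C3 D4 G3

A perfect fourth up from C2 gives F2.
G2 up a perfect fourth is C3.
A3: a fourth up reaches D, and 5 semitones makes it D4.
A perfect fourth up from D3 gives G3.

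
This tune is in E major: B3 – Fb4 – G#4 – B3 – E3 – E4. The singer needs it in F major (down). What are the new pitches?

From E down to F is a major seventh; apply that to each pitch.
B3 becomes C3
Fb4 becomes Gbb3
G#4 becomes A3
B3 becomes C3
E3 becomes F2
E4 becomes F3

C3 Gbb3 A3 C3 F2 F3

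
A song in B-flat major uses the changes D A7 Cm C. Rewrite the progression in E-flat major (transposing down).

G D7 Fm F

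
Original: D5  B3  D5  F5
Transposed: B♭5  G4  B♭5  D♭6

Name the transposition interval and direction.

up a minor sixth

Take the first pair: D5 → Bb5. D to B spans 6 letter names, so the interval is some kind of sixth.
D5 to Bb5 is 8 semitones, which makes it a minor sixth; the second version is higher, so the direction is up.
Checking another pair — F5 → Db6 — gives the same interval.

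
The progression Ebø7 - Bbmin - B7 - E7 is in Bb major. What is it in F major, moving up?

Bbø7 Fmin F#7 B7

Bb major up to F major is a perfect fifth; each chord root moves by that interval while the quality stays the same.
Ebø7: root Eb up a perfect fifth → Bb, giving Bbø7.
Bbmin: root Bb up a perfect fifth → F, giving Fmin.
B7: root B up a perfect fifth → F#, giving F#7.
E7: root E up a perfect fifth → B, giving B7.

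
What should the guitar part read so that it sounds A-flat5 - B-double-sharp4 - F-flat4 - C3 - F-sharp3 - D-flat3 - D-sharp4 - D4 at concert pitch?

Ab6 B##5 Fb5 C4 F#4 Db4 D#5 D5

Written C4 sounds as C3 on the guitar, so concert pitches are written a perfect octave up.
Ab5 gives Ab6
B##4 gives B##5
Fb4 gives Fb5
C3 gives C4
F#3 gives F#4
Db3 gives Db4
D#4 gives D#5
D4 gives D5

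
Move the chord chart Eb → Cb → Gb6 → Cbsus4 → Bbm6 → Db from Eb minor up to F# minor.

F# D A6 Dsus4 C#m6 E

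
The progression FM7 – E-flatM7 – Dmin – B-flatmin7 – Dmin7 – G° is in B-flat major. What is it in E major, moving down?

BM7 AM7 G#min Emin7 G#min7 C#°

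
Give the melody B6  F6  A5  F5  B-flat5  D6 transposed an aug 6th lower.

B6 → Db6
F6 → Abb5
A5 → Cb5
F5 → Abb4
Bb5 → Dbb5
D6 → Fb5

Db6 Abb5 Cb5 Abb4 Dbb5 Fb5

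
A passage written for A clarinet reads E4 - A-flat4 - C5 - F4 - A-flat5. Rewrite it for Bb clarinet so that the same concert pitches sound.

D#4 G4 B4 E4 G5

First find concert pitch: the A clarinet sounds a minor third below written, so E4 A-flat4 C5 F4 A-flat5 sounds C#4 F4 A4 D4 F5.
Then write for Bb clarinet: it sounds a major second below written, so the part must be a major second above concert.
C#4 → D#4
F4 → G4
A4 → B4
D4 → E4
F5 → G5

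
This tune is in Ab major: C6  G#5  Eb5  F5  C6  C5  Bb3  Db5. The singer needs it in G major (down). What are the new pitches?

From Ab down to G is a minor second; apply that to each pitch.
C6 gives B5
G#5 gives F##5
Eb5 gives D5
F5 gives E5
C6 gives B5
C5 gives B4
Bb3 gives A3
Db5 gives C5

B5 F##5 D5 E5 B5 B4 A3 C5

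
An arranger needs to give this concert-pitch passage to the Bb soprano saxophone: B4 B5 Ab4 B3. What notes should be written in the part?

C#5 C#6 Bb4 C#4

Written C4 sounds as Bb3 on the Bb soprano saxophone, so concert pitches are written a major second up.
B4 → C#5
B5 → C#6
Ab4 → Bb4
B3 → C#4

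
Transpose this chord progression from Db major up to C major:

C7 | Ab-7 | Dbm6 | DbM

B7 G-7 Cm6 CM

Db major up to C major is a major seventh; each chord root moves by that interval while the quality stays the same.
C7: root C up a major seventh → B, giving B7.
Ab-7: root Ab up a major seventh → G, giving G-7.
Dbm6: root Db up a major seventh → C, giving Cm6.
DbM: root Db up a major seventh → C, giving CM.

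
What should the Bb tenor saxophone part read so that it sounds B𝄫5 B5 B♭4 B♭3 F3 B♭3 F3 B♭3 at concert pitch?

Cb7 C#7 C6 C5 G4 C5 G4 C5

Written C4 sounds as Bb2 on the Bb tenor saxophone, so concert pitches are written a major ninth up.
Bbb5 gives Cb7
B5 gives C#7
Bb4 gives C6
Bb3 gives C5
F3 gives G4
Bb3 gives C5
F3 gives G4
Bb3 gives C5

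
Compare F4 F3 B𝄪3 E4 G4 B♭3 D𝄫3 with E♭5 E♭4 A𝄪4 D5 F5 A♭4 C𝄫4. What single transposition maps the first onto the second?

up a minor seventh

Take the first pair: F4 → Eb5. F to E spans 7 letter names, so the interval is some kind of seventh.
F4 to Eb5 is 10 semitones, which makes it a minor seventh; the second version is higher, so the direction is up.
Checking another pair — Dbb3 → Cbb4 — gives the same interval.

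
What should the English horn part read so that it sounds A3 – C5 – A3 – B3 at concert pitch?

E4 G5 E4 F#4

The English horn sounds a perfect fifth below written, so the written part must be a perfect fifth above concert — transpose each note up.
A3 becomes E4
C5 becomes G5
A3 becomes E4
B3 becomes F#4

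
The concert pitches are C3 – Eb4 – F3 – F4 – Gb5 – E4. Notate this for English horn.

G3 Bb4 C4 C5 Db6 B4

The English horn sounds a perfect fifth below written, so the written part must be a perfect fifth above concert — transpose each note up.
C3 -> G3
Eb4 -> Bb4
F3 -> C4
F4 -> C5
Gb5 -> Db6
E4 -> B4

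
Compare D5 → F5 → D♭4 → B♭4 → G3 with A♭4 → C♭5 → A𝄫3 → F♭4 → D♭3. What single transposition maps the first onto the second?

down an augmented fourth

Take the first pair: D5 → Ab4. D to A spans 4 letter names, so the interval is some kind of fourth.
Ab4 to D5 is 6 semitones, which makes it an augmented fourth; the second version is lower, so the direction is down.
Checking another pair — G3 → Db3 — gives the same interval.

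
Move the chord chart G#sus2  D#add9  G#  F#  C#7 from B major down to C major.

Asus2 Eadd9 A G D7

B major down to C major is a major seventh; each chord root moves by that interval while the quality stays the same.
G#sus2: root G# down a major seventh → A, giving Asus2.
D#add9: root D# down a major seventh → E, giving Eadd9.
G#: root G# down a major seventh → A, giving A.
F#: root F# down a major seventh → G, giving G.
C#7: root C# down a major seventh → D, giving D7.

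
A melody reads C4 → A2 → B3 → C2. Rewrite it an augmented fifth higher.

C4: a fifth up reaches G, and 8 semitones makes it G#4.
A2 up an augmented fifth is E#3.
An augmented fifth up from B3 gives F##4.
C2: a fifth up reaches G, and 8 semitones makes it G#2.

G#4 E#3 F##4 G#2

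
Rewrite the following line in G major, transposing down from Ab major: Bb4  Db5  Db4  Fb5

From Ab down to G is a minor second; apply that to each pitch.
Bb4 to A4
Db5 to C5
Db4 to C4
Fb5 to Eb5

A4 C5 C4 Eb5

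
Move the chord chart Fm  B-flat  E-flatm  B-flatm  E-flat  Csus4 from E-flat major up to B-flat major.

Cm F Bbm Fm Bb Gsus4

E-flat major up to B-flat major is a perfect fifth; each chord root moves by that interval while the quality stays the same.
Fm: root F up a perfect fifth → C, giving Cm.
B-flat: root B-flat up a perfect fifth → F, giving F.
E-flatm: root E-flat up a perfect fifth → Bb, giving Bbm.
B-flatm: root B-flat up a perfect fifth → F, giving Fm.
E-flat: root E-flat up a perfect fifth → Bb, giving Bb.
Csus4: root C up a perfect fifth → G, giving Gsus4.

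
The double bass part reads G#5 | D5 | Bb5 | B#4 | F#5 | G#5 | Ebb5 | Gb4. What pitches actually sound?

G#4 D4 Bb4 B#3 F#4 G#4 Ebb4 Gb3

Written C4 on the double bass sounds as C3, a perfect octave lower; apply that shift to every note.
G#5 becomes G#4
D5 becomes D4
Bb5 becomes Bb4
B#4 becomes B#3
F#5 becomes F#4
G#5 becomes G#4
Ebb5 becomes Ebb4
Gb4 becomes Gb3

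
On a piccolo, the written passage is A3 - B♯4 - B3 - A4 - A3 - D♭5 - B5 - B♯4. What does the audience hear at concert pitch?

The piccolo sounds a perfect octave above written, so transpose each written note up a perfect octave.
A3 becomes A4
B#4 becomes B#5
B3 becomes B4
A4 becomes A5
A3 becomes A4
Db5 becomes Db6
B5 becomes B6
B#4 becomes B#5

A4 B#5 B4 A5 A4 Db6 B6 B#5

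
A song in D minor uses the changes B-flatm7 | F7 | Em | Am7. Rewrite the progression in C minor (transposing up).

Abm7 Eb7 Dm Gm7

D minor up to C minor is a minor seventh; each chord root moves by that interval while the quality stays the same.
B-flatm7: root B-flat up a minor seventh → Ab, giving Abm7.
F7: root F up a minor seventh → Eb, giving Eb7.
Em: root E up a minor seventh → D, giving Dm.
Am7: root A up a minor seventh → G, giving Gm7.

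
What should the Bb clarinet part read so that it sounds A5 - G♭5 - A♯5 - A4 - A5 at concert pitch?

B5 Ab5 B#5 B4 B5

Written C4 sounds as Bb3 on the Bb clarinet, so concert pitches are written a major second up.
A5 → B5
Gb5 → Ab5
A#5 → B#5
A4 → B4
A5 → B5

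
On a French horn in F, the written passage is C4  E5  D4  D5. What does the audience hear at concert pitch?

F3 A4 G3 G4

The French horn in F sounds a perfect fifth below written, so transpose each written note down a perfect fifth.
C4 becomes F3
E5 becomes A4
D4 becomes G3
D5 becomes G4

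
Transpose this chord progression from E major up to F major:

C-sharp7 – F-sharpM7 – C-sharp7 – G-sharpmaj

E major up to F major is a minor second; each chord root moves by that interval while the quality stays the same.
C-sharp7: root C-sharp up a minor second → D, giving D7.
F-sharpM7: root F-sharp up a minor second → G, giving GM7.
C-sharp7: root C-sharp up a minor second → D, giving D7.
G-sharpmaj: root G-sharp up a minor second → A, giving Amaj.

D7 GM7 D7 Amaj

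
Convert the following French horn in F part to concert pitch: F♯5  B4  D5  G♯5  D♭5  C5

Written C4 on the French horn in F sounds as F3, a perfect fifth lower; apply that shift to every note.
F#5 → B4
B4 → E4
D5 → G4
G#5 → C#5
Db5 → Gb4
C5 → F4

B4 E4 G4 C#5 Gb4 F4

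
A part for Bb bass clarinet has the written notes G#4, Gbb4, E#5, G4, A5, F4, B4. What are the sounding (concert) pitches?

Written C4 on the Bb bass clarinet sounds as Bb2, a major ninth lower; apply that shift to every note.
G#4 to F#3
Gbb4 to Fbb3
E#5 to D#4
G4 to F3
A5 to G4
F4 to Eb3
B4 to A3

F#3 Fbb3 D#4 F3 G4 Eb3 A3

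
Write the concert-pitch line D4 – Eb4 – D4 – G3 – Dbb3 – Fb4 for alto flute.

G4 Ab4 G4 C4 Gbb3 Bbb4

The alto flute sounds a perfect fourth below written, so the written part must be a perfect fourth above concert — transpose each note up.
D4 gives G4
Eb4 gives Ab4
D4 gives G4
G3 gives C4
Dbb3 gives Gbb3
Fb4 gives Bbb4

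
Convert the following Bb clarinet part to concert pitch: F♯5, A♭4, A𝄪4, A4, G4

E5 Gb4 G##4 G4 F4

Written C4 on the Bb clarinet sounds as Bb3, a major second lower; apply that shift to every note.
F#5 becomes E5
Ab4 becomes Gb4
A##4 becomes G##4
A4 becomes G4
G4 becomes F4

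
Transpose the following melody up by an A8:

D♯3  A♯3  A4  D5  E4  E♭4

D##4 A##4 A#5 D#6 E#5 E5

D#3: an octave up reaches D, and 13 semitones makes it D##4.
A#3 up an augmented octave is A##4.
A4 up an augmented octave is A#5.
D5: an octave up reaches D, and 13 semitones makes it D#6.
An augmented octave up from E4 gives E#5.
Eb4: an octave up reaches E, and 13 semitones makes it E5.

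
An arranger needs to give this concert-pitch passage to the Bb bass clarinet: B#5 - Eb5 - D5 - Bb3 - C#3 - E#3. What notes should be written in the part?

C##7 F6 E6 C5 D#4 F##4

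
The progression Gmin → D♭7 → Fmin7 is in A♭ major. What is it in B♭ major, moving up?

A♭ major up to B♭ major is a major second; each chord root moves by that interval while the quality stays the same.
Gmin: root G up a major second → A, giving Amin.
D♭7: root D♭ up a major second → Eb, giving Eb7.
Fmin7: root F up a major second → G, giving Gmin7.

Amin Eb7 Gmin7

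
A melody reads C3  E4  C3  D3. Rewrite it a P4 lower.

G2 B3 G2 A2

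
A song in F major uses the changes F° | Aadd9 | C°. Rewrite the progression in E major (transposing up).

F major up to E major is a major seventh; each chord root moves by that interval while the quality stays the same.
F°: root F up a major seventh → E, giving E°.
Aadd9: root A up a major seventh → G#, giving G#add9.
C°: root C up a major seventh → B, giving B°.

E° G#add9 B°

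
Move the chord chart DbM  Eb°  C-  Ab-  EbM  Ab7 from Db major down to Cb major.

CbM Db° Bb- Gb- DbM Gb7

Db major down to Cb major is a major second; each chord root moves by that interval while the quality stays the same.
DbM: root Db down a major second → Cb, giving CbM.
Eb°: root Eb down a major second → Db, giving Db°.
C-: root C down a major second → Bb, giving Bb-.
Ab-: root Ab down a major second → Gb, giving Gb-.
EbM: root Eb down a major second → Db, giving DbM.
Ab7: root Ab down a major second → Gb, giving Gb7.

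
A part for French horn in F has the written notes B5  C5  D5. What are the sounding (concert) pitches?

Written C4 on the French horn in F sounds as F3, a perfect fifth lower; apply that shift to every note.
B5 -> E5
C5 -> F4
D5 -> G4

E5 F4 G4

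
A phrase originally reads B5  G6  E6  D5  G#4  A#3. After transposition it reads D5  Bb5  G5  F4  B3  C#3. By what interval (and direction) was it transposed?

From B5 to D5 is 6 letter names — a sixth of some quality.
D5 to B5 is 9 semitones, which makes it a major sixth; the second version is lower, so the direction is down.
Checking another pair — A#3 → C#3 — gives the same interval.

down a major sixth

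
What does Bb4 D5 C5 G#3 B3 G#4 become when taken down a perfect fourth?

F4 A4 G4 D#3 F#3 D#4

Bb4 gives F4
D5 gives A4
C5 gives G4
G#3 gives D#3
B3 gives F#3
G#4 gives D#4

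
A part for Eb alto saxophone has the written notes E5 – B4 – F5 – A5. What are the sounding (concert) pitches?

G4 D4 Ab4 C5

Written C4 on the Eb alto saxophone sounds as Eb3, a major sixth lower; apply that shift to every note.
E5 → G4
B4 → D4
F5 → Ab4
A5 → C5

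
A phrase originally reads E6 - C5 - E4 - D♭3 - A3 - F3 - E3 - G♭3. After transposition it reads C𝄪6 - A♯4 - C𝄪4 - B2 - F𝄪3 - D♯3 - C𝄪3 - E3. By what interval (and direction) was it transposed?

down a diminished third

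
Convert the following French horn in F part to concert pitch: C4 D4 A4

F3 G3 D4

The French horn in F sounds a perfect fifth below written, so transpose each written note down a perfect fifth.
C4 -> F3
D4 -> G3
A4 -> D4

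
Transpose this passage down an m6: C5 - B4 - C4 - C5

C5: a sixth down reaches E, and 8 semitones makes it E4.
B4 down a minor sixth is D#4.
C4: a sixth down reaches E, and 8 semitones makes it E3.
C5 down a minor sixth is E4.

E4 D#4 E3 E4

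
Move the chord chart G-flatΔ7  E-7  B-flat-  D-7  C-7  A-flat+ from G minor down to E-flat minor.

EbbΔ7 C-7 Gb- Bb-7 Ab-7 Fb+

G minor down to E-flat minor is a major third; each chord root moves by that interval while the quality stays the same.
G-flatΔ7: root G-flat down a major third → Ebb, giving EbbΔ7.
E-7: root E down a major third → C, giving C-7.
B-flat-: root B-flat down a major third → Gb, giving Gb-.
D-7: root D down a major third → Bb, giving Bb-7.
C-7: root C down a major third → Ab, giving Ab-7.
A-flat+: root A-flat down a major third → Fb, giving Fb+.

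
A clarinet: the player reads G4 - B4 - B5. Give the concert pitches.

E4 G#4 G#5

The A clarinet sounds a minor third below written, so transpose each written note down a minor third.
G4 becomes E4
B4 becomes G#4
B5 becomes G#5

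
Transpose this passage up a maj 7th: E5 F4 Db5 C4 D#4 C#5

E5 gives D#6
F4 gives E5
Db5 gives C6
C4 gives B4
D#4 gives C##5
C#5 gives B#5

D#6 E5 C6 B4 C##5 B#5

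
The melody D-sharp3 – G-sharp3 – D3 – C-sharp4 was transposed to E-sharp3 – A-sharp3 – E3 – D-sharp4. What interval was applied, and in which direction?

up a major second

From D#3 to E#3 is 2 letter names — a second of some quality.
D#3 to E#3 is 2 semitones, which makes it a major second; the second version is higher, so the direction is up.
Checking another pair — C#4 → D#4 — gives the same interval.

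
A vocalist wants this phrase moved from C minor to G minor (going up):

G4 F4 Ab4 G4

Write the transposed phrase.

From C up to G is a perfect fifth; apply that to each pitch.
G4 -> D5
F4 -> C5
Ab4 -> Eb5
G4 -> D5

D5 C5 Eb5 D5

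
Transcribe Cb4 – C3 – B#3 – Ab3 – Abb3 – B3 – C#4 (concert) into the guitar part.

Cb5 C4 B#4 Ab4 Abb4 B4 C#5

The guitar sounds a perfect octave below written, so the written part must be a perfect octave above concert — transpose each note up.
Cb4 to Cb5
C3 to C4
B#3 to B#4
Ab3 to Ab4
Abb3 to Abb4
B3 to B4
C#4 to C#5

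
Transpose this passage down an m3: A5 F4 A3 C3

F#5 D4 F#3 A2

A minor third down from A5 gives F#5.
A minor third down from F4 gives D4.
A minor third down from A3 gives F#3.
C3 down a minor third is A2.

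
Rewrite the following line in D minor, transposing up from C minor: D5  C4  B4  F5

E5 D4 C#5 G5

From C up to D is a major second; apply that to each pitch.
D5 becomes E5
C4 becomes D4
B4 becomes C#5
F5 becomes G5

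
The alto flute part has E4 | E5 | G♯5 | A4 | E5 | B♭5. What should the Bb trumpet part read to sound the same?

First find concert pitch: the alto flute sounds a perfect fourth below written, so E4 E5 G♯5 A4 E5 B♭5 sounds B3 B4 D#5 E4 B4 F5.
Then write for Bb trumpet: it sounds a major second below written, so the part must be a major second above concert.
B3 → C#4
B4 → C#5
D#5 → E#5
E4 → F#4
B4 → C#5
F5 → G5

C#4 C#5 E#5 F#4 C#5 G5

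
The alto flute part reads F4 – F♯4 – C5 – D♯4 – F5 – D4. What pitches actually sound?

C4 C#4 G4 A#3 C5 A3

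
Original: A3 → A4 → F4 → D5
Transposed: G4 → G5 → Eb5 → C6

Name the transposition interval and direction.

From A3 to G4 is 7 letter names — a seventh of some quality.
A3 to G4 is 10 semitones, which makes it a minor seventh; the second version is higher, so the direction is up.
Checking another pair — D5 → C6 — gives the same interval.

up a minor seventh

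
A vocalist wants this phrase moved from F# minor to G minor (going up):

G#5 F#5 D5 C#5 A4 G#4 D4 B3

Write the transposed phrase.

A5 G5 Eb5 D5 Bb4 A4 Eb4 C4

F# minor to G minor up is a minor second, so every note moves up by that interval.
G#5 becomes A5
F#5 becomes G5
D5 becomes Eb5
C#5 becomes D5
A4 becomes Bb4
G#4 becomes A4
D4 becomes Eb4
B3 becomes C4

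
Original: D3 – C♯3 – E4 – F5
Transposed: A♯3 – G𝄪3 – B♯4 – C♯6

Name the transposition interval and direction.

up an augmented fifth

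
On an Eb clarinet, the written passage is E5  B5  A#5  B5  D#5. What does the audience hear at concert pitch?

G5 D6 C#6 D6 F#5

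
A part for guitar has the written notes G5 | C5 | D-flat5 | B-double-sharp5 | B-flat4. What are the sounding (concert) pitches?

G4 C4 Db4 B##4 Bb3

The guitar sounds a perfect octave below written, so transpose each written note down a perfect octave.
G5 becomes G4
C5 becomes C4
Db5 becomes Db4
B##5 becomes B##4
Bb4 becomes Bb3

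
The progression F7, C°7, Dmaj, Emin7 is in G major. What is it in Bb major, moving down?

G major down to Bb major is a major sixth; each chord root moves by that interval while the quality stays the same.
F7: root F down a major sixth → Ab, giving Ab7.
C°7: root C down a major sixth → Eb, giving Eb°7.
Dmaj: root D down a major sixth → F, giving Fmaj.
Emin7: root E down a major sixth → G, giving Gmin7.

Ab7 Eb°7 Fmaj Gmin7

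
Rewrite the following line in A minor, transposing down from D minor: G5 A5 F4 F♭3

D minor to A minor down is a perfect fourth, so every note moves down by that interval.
G5 gives D5
A5 gives E5
F4 gives C4
Fb3 gives Cb3

D5 E5 C4 Cb3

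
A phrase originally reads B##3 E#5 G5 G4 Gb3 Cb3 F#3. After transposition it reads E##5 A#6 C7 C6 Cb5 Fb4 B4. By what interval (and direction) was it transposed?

From B##3 to E##5 is 11 letter names — an eleventh of some quality.
B##3 to E##5 is 17 semitones, which makes it a perfect eleventh; the second version is higher, so the direction is up.
Checking another pair — F#3 → B4 — gives the same interval.

up a perfect eleventh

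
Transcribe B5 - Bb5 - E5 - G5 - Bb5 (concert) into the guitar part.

The guitar sounds a perfect octave below written, so the written part must be a perfect octave above concert — transpose each note up.
B5 gives B6
Bb5 gives Bb6
E5 gives E6
G5 gives G6
Bb5 gives Bb6

B6 Bb6 E6 G6 Bb6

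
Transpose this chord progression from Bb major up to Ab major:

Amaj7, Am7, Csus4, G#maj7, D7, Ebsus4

Bb major up to Ab major is a minor seventh; each chord root moves by that interval while the quality stays the same.
Amaj7: root A up a minor seventh → G, giving Gmaj7.
Am7: root A up a minor seventh → G, giving Gm7.
Csus4: root C up a minor seventh → Bb, giving Bbsus4.
G#maj7: root G# up a minor seventh → F#, giving F#maj7.
D7: root D up a minor seventh → C, giving C7.
Ebsus4: root Eb up a minor seventh → Db, giving Dbsus4.

Gmaj7 Gm7 Bbsus4 F#maj7 C7 Dbsus4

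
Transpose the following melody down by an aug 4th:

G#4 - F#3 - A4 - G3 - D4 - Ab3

G#4 down an augmented fourth is D4.
An augmented fourth down from F#3 gives C3.
A4 down an augmented fourth is Eb4.
An augmented fourth down from G3 gives Db3.
D4: a fourth down reaches A, and 6 semitones makes it Ab3.
Ab3 down an augmented fourth is Ebb3.

D4 C3 Eb4 Db3 Ab3 Ebb3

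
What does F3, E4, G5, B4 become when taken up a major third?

A3 G#4 B5 D#5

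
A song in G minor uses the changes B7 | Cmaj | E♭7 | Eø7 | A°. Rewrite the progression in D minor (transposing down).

F#7 Gmaj Bb7 Bø7 E°

G minor down to D minor is a perfect fourth; each chord root moves by that interval while the quality stays the same.
B7: root B down a perfect fourth → F#, giving F#7.
Cmaj: root C down a perfect fourth → G, giving Gmaj.
E♭7: root E♭ down a perfect fourth → Bb, giving Bb7.
Eø7: root E down a perfect fourth → B, giving Bø7.
A°: root A down a perfect fourth → E, giving E°.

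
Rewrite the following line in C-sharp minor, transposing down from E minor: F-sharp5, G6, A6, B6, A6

D#5 E6 F#6 G#6 F#6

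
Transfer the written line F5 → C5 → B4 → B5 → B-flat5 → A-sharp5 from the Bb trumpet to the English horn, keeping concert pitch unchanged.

First find concert pitch: the Bb trumpet sounds a major second below written, so F5 C5 B4 B5 B-flat5 A-sharp5 sounds Eb5 Bb4 A4 A5 Ab5 G#5.
Then write for English horn: it sounds a perfect fifth below written, so the part must be a perfect fifth above concert.
Eb5 → Bb5
Bb4 → F5
A4 → E5
A5 → E6
Ab5 → Eb6
G#5 → D#6

Bb5 F5 E5 E6 Eb6 D#6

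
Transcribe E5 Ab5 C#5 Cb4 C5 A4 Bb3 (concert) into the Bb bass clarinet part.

F#6 Bb6 D#6 Db5 D6 B5 C5

The Bb bass clarinet sounds a major ninth below written, so the written part must be a major ninth above concert — transpose each note up.
E5 to F#6
Ab5 to Bb6
C#5 to D#6
Cb4 to Db5
C5 to D6
A4 to B5
Bb3 to C5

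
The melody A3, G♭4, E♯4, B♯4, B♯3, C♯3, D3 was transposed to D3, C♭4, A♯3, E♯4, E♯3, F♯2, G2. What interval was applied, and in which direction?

Take the first pair: A3 → D3. A to D spans 5 letter names, so the interval is some kind of fifth.
D3 to A3 is 7 semitones, which makes it a perfect fifth; the second version is lower, so the direction is down.
Checking another pair — D3 → G2 — gives the same interval.

down a perfect fifth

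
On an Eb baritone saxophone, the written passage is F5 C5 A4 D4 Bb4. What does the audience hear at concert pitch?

Ab3 Eb3 C3 F2 Db3

The Eb baritone saxophone sounds a major thirteenth below written, so transpose each written note down a major thirteenth.
F5 → Ab3
C5 → Eb3
A4 → C3
D4 → F2
Bb4 → Db3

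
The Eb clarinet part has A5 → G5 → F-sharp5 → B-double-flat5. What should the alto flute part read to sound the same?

First find concert pitch: the Eb clarinet sounds a minor third above written, so A5 G5 F-sharp5 B-double-flat5 sounds C6 Bb5 A5 Dbb6.
Then write for alto flute: it sounds a perfect fourth below written, so the part must be a perfect fourth above concert.
C6 → F6
Bb5 → Eb6
A5 → D6
Dbb6 → Gbb6

F6 Eb6 D6 Gbb6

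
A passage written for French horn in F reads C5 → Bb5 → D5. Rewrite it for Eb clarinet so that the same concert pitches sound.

First find concert pitch: the French horn in F sounds a perfect fifth below written, so C5 Bb5 D5 sounds F4 Eb5 G4.
Then write for Eb clarinet: it sounds a minor third above written, so the part must be a minor third below concert.
F4 → D4
Eb5 → C5
G4 → E4

D4 C5 E4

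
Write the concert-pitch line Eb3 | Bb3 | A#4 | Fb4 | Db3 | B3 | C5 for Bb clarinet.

F3 C4 B#4 Gb4 Eb3 C#4 D5

The Bb clarinet sounds a major second below written, so the written part must be a major second above concert — transpose each note up.
Eb3 to F3
Bb3 to C4
A#4 to B#4
Fb4 to Gb4
Db3 to Eb3
B3 to C#4
C5 to D5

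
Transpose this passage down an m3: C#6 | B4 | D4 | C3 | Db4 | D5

C#6 down a minor third is A#5.
B4: a third down reaches G, and 3 semitones makes it G#4.
D4: a third down reaches B, and 3 semitones makes it B3.
C3: a third down reaches A, and 3 semitones makes it A2.
A minor third down from Db4 gives Bb3.
D5 down a minor third is B4.

A#5 G#4 B3 A2 Bb3 B4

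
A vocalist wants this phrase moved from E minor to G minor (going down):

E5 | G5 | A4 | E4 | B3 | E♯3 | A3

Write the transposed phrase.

E minor to G minor down is a major sixth, so every note moves down by that interval.
E5 -> G4
G5 -> Bb4
A4 -> C4
E4 -> G3
B3 -> D3
E#3 -> G#2
A3 -> C3

G4 Bb4 C4 G3 D3 G#2 C3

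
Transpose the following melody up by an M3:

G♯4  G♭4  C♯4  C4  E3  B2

B#4 Bb4 E#4 E4 G#3 D#3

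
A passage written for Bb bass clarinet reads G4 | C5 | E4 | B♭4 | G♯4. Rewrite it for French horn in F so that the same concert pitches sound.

C4 F4 A3 Eb4 C#4

First find concert pitch: the Bb bass clarinet sounds a major ninth below written, so G4 C5 E4 B♭4 G♯4 sounds F3 Bb3 D3 Ab3 F#3.
Then write for French horn in F: it sounds a perfect fifth below written, so the part must be a perfect fifth above concert.
F3 → C4
Bb3 → F4
D3 → A3
Ab3 → Eb4
F#3 → C#4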